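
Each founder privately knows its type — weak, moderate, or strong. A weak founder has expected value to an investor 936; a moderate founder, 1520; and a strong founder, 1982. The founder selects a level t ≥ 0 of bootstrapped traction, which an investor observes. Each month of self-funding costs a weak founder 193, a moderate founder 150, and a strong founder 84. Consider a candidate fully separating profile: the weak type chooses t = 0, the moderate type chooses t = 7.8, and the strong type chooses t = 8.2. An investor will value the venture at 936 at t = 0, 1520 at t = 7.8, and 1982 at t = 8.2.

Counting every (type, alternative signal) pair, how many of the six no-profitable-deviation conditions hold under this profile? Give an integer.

4

Weak (own payoff 936): to t=7.8 gives 1520 − 193×7.8 = 14.6 → no gain ✓; to t=8.2 gives 1982 − 193×8.2 = 399.4 → no gain ✓.
Strong (own payoff 1982 − 84×8.2 = 1293.2): to t=0 gives 936 → no gain ✓; to t=7.8 gives 1520 − 84×7.8 = 864.8 → no gain ✓.
Moderate (own payoff 1520 − 150×7.8 = 350): to t=0 gives 936 → profitable ✗; to t=8.2 gives 1982 − 150×8.2 = 752 → profitable ✗.
4 of the 6 constraints hold; not an equilibrium.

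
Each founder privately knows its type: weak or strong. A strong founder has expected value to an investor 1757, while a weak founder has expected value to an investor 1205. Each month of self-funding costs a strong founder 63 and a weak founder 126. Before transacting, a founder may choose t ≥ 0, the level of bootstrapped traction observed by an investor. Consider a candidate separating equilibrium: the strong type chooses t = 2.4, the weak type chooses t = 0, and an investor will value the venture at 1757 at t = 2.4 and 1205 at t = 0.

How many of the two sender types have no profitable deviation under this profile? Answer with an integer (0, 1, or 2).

1

Weak type: stay at 0 → 1205; mimic → 1757 − 126 × 2.4 = 1454.6. IC fails (1205 < 1454.6).
Strong type: signal → 1757 − 63 × 2.4 = 1605.8; deviate to 0 → 1205. IC holds (1605.8 ≥ 1205).
1 of 2 constraints hold, so this profile is not an equilibrium.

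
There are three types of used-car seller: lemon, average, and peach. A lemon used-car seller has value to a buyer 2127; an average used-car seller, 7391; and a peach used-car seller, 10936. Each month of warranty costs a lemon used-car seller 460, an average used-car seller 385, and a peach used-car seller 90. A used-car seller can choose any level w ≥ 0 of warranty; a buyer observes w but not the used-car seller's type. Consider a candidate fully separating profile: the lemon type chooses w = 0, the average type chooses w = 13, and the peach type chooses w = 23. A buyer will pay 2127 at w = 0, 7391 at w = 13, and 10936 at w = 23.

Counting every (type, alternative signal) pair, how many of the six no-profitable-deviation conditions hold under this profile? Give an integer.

6

Lemon (own payoff 2127): to w=13 gives 7391 − 460×13 = 1411 → no gain ✓; to w=23 gives 10936 − 460×23 = 356 → no gain ✓.
Peach (own payoff 10936 − 90×23 = 8866): to w=0 gives 2127 → no gain ✓; to w=13 gives 7391 − 90×13 = 6221 → no gain ✓.
Average (own payoff 7391 − 385×13 = 2386): to w=0 gives 2127 → no gain ✓; to w=23 gives 10936 − 385×23 = 2081 → no gain ✓.
6 of the 6 constraints hold; this profile is a separating equilibrium.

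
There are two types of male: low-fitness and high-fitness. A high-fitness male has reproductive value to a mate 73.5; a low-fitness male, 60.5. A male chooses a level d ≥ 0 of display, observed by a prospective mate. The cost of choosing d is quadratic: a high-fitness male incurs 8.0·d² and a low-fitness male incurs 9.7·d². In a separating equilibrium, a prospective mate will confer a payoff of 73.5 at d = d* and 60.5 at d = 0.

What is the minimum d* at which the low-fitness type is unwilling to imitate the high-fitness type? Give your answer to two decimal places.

The low-fitness type at d = 0 receives 60.5; imitating at d* yields 73.5 − 9.7·d*².
Indifference: 60.5 = 73.5 − 9.7·d*², so d*² = (73.5 − 60.5) / 9.7 ≈ 1.3402.
d* = √1.3402 ≈ 1.16.

1.16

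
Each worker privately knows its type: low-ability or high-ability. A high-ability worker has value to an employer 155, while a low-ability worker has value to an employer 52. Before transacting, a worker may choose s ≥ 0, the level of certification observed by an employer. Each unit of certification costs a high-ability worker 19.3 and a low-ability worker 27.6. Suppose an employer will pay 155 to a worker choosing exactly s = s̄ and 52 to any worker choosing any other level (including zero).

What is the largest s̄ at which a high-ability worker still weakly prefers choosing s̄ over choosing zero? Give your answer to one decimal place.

5.3

Choosing s̄ yields the high-ability type 155 − 19.3·s̄; choosing zero yields 52.
The high-ability type is indifferent at 155 − 19.3·s̄ = 52, i.e. s̄ = (155 − 52) / 19.3 ≈ 5.3.
For any s̄ above 5.3 the high-ability type would rather pool at zero, so separation collapses.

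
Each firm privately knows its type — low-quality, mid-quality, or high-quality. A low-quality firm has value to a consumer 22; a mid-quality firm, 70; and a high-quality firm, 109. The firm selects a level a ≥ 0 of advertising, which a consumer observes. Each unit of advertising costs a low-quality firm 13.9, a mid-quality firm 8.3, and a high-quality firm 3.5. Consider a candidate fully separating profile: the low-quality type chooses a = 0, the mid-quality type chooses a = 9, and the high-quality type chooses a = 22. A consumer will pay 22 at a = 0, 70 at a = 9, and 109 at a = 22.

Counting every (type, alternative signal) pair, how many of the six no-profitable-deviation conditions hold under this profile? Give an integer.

Low-quality (own payoff 22): to a=9 gives 70 − 13.9×9 = -55.1 → no gain ✓; to a=22 gives 109 − 13.9×22 = -196.8 → no gain ✓.
Mid-quality (own payoff 70 − 8.3×9 = -4.7): to a=0 gives 22 → profitable ✗; to a=22 gives 109 − 8.3×22 = -73.6 → no gain ✓.
High-quality (own payoff 109 − 3.5×22 = 32): to a=0 gives 22 → no gain ✓; to a=9 gives 70 − 3.5×9 = 38.5 → profitable ✗.
4 of the 6 constraints hold; not an equilibrium.

4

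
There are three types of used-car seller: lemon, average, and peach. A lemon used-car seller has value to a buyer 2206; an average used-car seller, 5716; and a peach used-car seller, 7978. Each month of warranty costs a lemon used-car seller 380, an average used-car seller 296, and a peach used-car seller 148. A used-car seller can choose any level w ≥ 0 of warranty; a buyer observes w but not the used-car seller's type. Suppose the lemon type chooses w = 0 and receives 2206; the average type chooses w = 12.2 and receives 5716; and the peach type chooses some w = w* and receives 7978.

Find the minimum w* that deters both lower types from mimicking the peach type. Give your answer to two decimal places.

Lemon type (on-path payoff 2206) won't mimic when 2206 ≥ 7978 − 380·w*, i.e. w* ≥ 15.19.
Average type (on-path payoff 5716 − 296×12.2 = 2104.8) won't mimic when 2104.8 ≥ 7978 − 296·w*, i.e. w* ≥ 19.84.
Both must hold, so w* = max(15.19, 19.84) = 19.84. The average type's constraint binds.

19.84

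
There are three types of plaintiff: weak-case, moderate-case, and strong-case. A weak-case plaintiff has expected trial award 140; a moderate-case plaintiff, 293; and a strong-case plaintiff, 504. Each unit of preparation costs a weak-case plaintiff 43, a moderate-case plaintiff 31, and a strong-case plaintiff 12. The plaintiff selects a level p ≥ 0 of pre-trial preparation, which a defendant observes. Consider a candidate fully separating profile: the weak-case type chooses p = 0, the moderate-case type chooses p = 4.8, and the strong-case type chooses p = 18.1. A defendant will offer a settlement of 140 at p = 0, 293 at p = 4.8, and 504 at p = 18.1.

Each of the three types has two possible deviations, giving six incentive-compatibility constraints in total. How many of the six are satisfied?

6

Strong-case (own payoff 504 − 12×18.1 = 286.8): to p=0 gives 140 → no gain ✓; to p=4.8 gives 293 − 12×4.8 = 235.4 → no gain ✓.
Weak-case (own payoff 140): to p=4.8 gives 293 − 43×4.8 = 86.6 → no gain ✓; to p=18.1 gives 504 − 43×18.1 = -274.3 → no gain ✓.
Moderate-case (own payoff 293 − 31×4.8 = 144.2): to p=0 gives 140 → no gain ✓; to p=18.1 gives 504 − 31×18.1 = -57.1 → no gain ✓.
6 of the 6 constraints hold; this profile is a separating equilibrium.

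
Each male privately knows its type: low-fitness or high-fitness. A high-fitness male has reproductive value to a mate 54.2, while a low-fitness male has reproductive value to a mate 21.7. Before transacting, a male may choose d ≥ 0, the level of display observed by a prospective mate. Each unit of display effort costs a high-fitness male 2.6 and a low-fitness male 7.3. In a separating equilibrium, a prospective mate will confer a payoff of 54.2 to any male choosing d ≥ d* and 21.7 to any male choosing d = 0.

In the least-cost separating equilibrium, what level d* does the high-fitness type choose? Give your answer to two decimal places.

4.45

A low-fitness male choosing d = 0 receives 21.7.
Imitating at d* instead would pay 54.2 at cost 7.3·d*, netting 54.2 − 7.3·d*.
Indifference: 21.7 = 54.2 − 7.3·d*, so d* = (54.2 − 21.7) / 7.3 ≈ 4.45.
At d* the low-fitness type's incentive constraint just binds; the high-fitness type strictly prefers d* since its per-unit cost is lower.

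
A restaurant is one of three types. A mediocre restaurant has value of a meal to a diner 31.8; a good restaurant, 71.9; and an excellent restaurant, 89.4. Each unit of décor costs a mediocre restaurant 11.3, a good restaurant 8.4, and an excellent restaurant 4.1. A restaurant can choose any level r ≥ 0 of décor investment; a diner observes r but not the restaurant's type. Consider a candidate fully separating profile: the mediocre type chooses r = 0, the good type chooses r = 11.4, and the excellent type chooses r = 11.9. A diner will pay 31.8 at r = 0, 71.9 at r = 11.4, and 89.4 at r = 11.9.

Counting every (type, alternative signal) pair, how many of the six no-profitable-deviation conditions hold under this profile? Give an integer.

Mediocre (own payoff 31.8): to r=11.4 gives 71.9 − 11.3×11.4 = -56.92 → no gain ✓; to r=11.9 gives 89.4 − 11.3×11.9 = -45.07 → no gain ✓.
Good (own payoff 71.9 − 8.4×11.4 = -23.86): to r=0 gives 31.8 → profitable ✗; to r=11.9 gives 89.4 − 8.4×11.9 = -10.56 → profitable ✗.
Excellent (own payoff 89.4 − 4.1×11.9 = 40.61): to r=0 gives 31.8 → no gain ✓; to r=11.4 gives 71.9 − 4.1×11.4 = 25.16 → no gain ✓.
4 of the 6 constraints hold; not an equilibrium.

4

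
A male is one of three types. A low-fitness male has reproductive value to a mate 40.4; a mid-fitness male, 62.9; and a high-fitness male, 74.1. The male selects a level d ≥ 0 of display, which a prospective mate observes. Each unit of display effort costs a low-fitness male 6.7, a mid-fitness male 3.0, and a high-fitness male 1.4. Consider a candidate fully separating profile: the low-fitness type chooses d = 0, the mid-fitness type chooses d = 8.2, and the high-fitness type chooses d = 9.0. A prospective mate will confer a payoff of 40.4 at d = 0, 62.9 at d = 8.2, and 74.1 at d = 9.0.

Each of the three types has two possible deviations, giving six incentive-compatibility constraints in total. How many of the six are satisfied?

Low-fitness (own payoff 40.4): to d=8.2 gives 62.9 − 6.7×8.2 = 7.96 → no gain ✓; to d=9.0 gives 74.1 − 6.7×9.0 = 13.8 → no gain ✓.
High-fitness (own payoff 74.1 − 1.4×9.0 = 61.5): to d=0 gives 40.4 → no gain ✓; to d=8.2 gives 62.9 − 1.4×8.2 = 51.42 → no gain ✓.
Mid-fitness (own payoff 62.9 − 3.0×8.2 = 38.3): to d=0 gives 40.4 → profitable ✗; to d=9.0 gives 74.1 − 3.0×9.0 = 47.1 → profitable ✗.
4 of the 6 constraints hold; not an equilibrium.

4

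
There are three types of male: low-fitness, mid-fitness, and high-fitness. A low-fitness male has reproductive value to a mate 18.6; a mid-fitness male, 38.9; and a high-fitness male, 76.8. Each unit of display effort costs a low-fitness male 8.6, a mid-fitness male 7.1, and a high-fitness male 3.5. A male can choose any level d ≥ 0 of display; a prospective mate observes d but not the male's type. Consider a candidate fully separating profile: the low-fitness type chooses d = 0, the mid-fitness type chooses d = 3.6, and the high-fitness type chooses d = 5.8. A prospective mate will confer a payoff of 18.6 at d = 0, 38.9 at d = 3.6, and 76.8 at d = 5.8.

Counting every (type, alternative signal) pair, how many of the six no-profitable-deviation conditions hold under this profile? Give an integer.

3

Low-fitness (own payoff 18.6): to d=3.6 gives 38.9 − 8.6×3.6 = 7.94 → no gain ✓; to d=5.8 gives 76.8 − 8.6×5.8 = 26.92 → profitable ✗.
High-fitness (own payoff 76.8 − 3.5×5.8 = 56.5): to d=0 gives 18.6 → no gain ✓; to d=3.6 gives 38.9 − 3.5×3.6 = 26.3 → no gain ✓.
Mid-fitness (own payoff 38.9 − 7.1×3.6 = 13.34): to d=0 gives 18.6 → profitable ✗; to d=5.8 gives 76.8 − 7.1×5.8 = 35.62 → profitable ✗.
3 of the 6 constraints hold; not an equilibrium.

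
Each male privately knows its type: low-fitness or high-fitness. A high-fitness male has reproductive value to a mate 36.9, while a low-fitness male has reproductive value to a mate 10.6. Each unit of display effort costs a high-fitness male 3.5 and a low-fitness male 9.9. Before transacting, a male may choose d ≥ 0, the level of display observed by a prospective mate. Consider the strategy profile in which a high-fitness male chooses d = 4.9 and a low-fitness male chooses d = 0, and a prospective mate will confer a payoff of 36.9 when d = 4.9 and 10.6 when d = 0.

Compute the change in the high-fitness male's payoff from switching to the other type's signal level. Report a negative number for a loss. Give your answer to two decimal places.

Playing d = 4.9 the high-fitness male receives 36.9 − 3.5 × 4.9 = 19.75.
Deviating to d = 0 yields 10.6 instead.
Gain from deviating: 10.6 − 19.75 = -9.15.
The gain is negative, so the high-fitness type's incentive-compatibility constraint is satisfied.

-9.15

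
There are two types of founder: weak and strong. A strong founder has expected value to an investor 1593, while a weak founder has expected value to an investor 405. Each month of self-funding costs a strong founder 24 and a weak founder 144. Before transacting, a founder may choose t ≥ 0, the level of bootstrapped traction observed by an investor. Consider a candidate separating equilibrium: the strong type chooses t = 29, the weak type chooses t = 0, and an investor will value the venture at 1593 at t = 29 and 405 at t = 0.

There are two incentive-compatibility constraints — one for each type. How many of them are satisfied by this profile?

Strong type: signal → 1593 − 24 × 29 = 897; deviate to 0 → 405. IC holds (897 ≥ 405).
Weak type: stay at 0 → 405; mimic → 1593 − 144 × 29 = -2583. IC holds (405 ≥ -2583).
2 of 2 constraints hold, so this is a separating equilibrium.

2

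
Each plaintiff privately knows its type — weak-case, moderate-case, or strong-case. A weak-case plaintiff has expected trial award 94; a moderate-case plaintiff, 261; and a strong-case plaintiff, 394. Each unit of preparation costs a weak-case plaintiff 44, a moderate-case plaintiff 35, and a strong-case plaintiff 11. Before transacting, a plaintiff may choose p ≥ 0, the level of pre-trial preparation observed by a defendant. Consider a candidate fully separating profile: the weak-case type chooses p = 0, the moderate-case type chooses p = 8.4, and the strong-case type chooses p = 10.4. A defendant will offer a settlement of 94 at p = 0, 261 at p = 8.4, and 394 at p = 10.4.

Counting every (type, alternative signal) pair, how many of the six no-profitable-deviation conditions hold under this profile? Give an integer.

Weak-case (own payoff 94): to p=8.4 gives 261 − 44×8.4 = -108.6 → no gain ✓; to p=10.4 gives 394 − 44×10.4 = -63.6 → no gain ✓.
Strong-case (own payoff 394 − 11×10.4 = 279.6): to p=0 gives 94 → no gain ✓; to p=8.4 gives 261 − 11×8.4 = 168.6 → no gain ✓.
Moderate-case (own payoff 261 − 35×8.4 = -33): to p=0 gives 94 → profitable ✗; to p=10.4 gives 394 − 35×10.4 = 30 → profitable ✗.
4 of the 6 constraints hold; not an equilibrium.

4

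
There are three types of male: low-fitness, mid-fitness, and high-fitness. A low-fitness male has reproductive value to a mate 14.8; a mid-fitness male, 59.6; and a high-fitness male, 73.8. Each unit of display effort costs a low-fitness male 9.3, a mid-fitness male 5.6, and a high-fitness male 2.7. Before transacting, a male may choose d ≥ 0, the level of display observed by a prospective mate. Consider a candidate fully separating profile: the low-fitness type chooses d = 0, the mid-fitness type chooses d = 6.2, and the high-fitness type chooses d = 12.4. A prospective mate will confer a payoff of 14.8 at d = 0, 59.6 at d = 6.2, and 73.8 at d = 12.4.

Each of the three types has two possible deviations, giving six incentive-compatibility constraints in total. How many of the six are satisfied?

High-fitness (own payoff 73.8 − 2.7×12.4 = 40.32): to d=0 gives 14.8 → no gain ✓; to d=6.2 gives 59.6 − 2.7×6.2 = 42.86 → profitable ✗.
Mid-fitness (own payoff 59.6 − 5.6×6.2 = 24.88): to d=0 gives 14.8 → no gain ✓; to d=12.4 gives 73.8 − 5.6×12.4 = 4.36 → no gain ✓.
Low-fitness (own payoff 14.8): to d=6.2 gives 59.6 − 9.3×6.2 = 1.94 → no gain ✓; to d=12.4 gives 73.8 − 9.3×12.4 = -41.52 → no gain ✓.
5 of the 6 constraints hold; not an equilibrium.

5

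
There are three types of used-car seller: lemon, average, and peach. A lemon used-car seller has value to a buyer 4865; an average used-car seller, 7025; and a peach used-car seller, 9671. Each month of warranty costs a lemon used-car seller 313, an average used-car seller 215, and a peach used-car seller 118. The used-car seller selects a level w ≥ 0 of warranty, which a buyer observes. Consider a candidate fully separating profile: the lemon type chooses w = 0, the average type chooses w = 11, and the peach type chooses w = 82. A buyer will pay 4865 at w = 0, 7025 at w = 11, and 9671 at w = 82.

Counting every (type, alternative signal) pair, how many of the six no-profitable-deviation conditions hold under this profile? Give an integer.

Lemon (own payoff 4865): to w=11 gives 7025 − 313×11 = 3582 → no gain ✓; to w=82 gives 9671 − 313×82 = -15995 → no gain ✓.
Peach (own payoff 9671 − 118×82 = -5): to w=0 gives 4865 → profitable ✗; to w=11 gives 7025 − 118×11 = 5727 → profitable ✗.
Average (own payoff 7025 − 215×11 = 4660): to w=0 gives 4865 → profitable ✗; to w=82 gives 9671 − 215×82 = -7959 → no gain ✓.
3 of the 6 constraints hold; not an equilibrium.

3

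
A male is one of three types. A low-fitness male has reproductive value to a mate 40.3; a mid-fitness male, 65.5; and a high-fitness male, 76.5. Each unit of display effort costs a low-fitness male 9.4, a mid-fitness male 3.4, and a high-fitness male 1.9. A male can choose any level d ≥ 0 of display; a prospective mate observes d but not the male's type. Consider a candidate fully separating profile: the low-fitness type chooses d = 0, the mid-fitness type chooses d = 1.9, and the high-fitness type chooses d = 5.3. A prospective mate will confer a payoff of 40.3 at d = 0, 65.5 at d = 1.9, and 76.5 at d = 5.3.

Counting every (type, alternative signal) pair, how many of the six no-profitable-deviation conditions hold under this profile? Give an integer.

5

High-fitness (own payoff 76.5 − 1.9×5.3 = 66.43): to d=0 gives 40.3 → no gain ✓; to d=1.9 gives 65.5 − 1.9×1.9 = 61.89 → no gain ✓.
Low-fitness (own payoff 40.3): to d=1.9 gives 65.5 − 9.4×1.9 = 47.64 → profitable ✗; to d=5.3 gives 76.5 − 9.4×5.3 = 26.68 → no gain ✓.
Mid-fitness (own payoff 65.5 − 3.4×1.9 = 59.04): to d=0 gives 40.3 → no gain ✓; to d=5.3 gives 76.5 − 3.4×5.3 = 58.48 → no gain ✓.
5 of the 6 constraints hold; not an equilibrium.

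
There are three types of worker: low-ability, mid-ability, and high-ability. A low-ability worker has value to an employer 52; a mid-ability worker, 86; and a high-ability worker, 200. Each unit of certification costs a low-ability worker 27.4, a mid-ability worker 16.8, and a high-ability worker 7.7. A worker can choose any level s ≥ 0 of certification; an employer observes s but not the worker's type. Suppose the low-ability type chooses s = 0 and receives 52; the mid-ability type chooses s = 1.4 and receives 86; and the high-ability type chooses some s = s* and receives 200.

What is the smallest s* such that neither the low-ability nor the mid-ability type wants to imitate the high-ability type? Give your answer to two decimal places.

8.19

Mid-ability type (on-path payoff 86 − 16.8×1.4 = 62.48) won't mimic when 62.48 ≥ 200 − 16.8·s*, i.e. s* ≥ 8.19.
Low-ability type (on-path payoff 52) won't mimic when 52 ≥ 200 − 27.4·s*, i.e. s* ≥ 5.40.
Both must hold, so s* = max(5.40, 8.19) = 8.19. The mid-ability type's constraint binds.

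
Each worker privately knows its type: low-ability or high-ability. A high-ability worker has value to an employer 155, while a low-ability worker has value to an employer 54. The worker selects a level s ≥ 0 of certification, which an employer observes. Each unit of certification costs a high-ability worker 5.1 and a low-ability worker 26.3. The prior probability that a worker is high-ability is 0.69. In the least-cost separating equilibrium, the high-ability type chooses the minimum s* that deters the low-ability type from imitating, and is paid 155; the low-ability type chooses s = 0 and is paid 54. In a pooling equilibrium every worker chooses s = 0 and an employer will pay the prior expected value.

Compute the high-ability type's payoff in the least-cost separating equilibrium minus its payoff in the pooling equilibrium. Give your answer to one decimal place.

11.7

Least-cost separating signal: s* solves 54 = 155 − 26.3·s*, so s* = (155 − 54)/26.3 ≈ 3.8403.
High-ability type's separating payoff: 155 − 5.1 × s* = 155 − 5.1 × (155 − 54)/26.3 = 155 − 515.1/26.3 ≈ 135.414.
Pooling payoff: 0.69 × 155 + 0.31 × 54 = 123.69.
Difference: 135.414 − 123.69 = 11.724, i.e. 11.7 to one decimal place.
The high-ability type prefers to separate.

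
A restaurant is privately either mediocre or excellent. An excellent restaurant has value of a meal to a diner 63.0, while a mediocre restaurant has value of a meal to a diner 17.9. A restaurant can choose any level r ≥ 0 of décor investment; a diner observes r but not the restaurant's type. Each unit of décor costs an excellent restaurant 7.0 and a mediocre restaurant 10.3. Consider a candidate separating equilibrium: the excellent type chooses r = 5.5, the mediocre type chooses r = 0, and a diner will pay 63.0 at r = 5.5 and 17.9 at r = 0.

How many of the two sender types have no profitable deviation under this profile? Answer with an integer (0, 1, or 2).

2

Mediocre type: stay at 0 → 17.9; mimic → 63.0 − 10.3 × 5.5 = 6.35. IC holds (17.9 ≥ 6.35).
Excellent type: signal → 63.0 − 7.0 × 5.5 = 24.5; deviate to 0 → 17.9. IC holds (24.5 ≥ 17.9).
2 of 2 constraints hold, so this is a separating equilibrium.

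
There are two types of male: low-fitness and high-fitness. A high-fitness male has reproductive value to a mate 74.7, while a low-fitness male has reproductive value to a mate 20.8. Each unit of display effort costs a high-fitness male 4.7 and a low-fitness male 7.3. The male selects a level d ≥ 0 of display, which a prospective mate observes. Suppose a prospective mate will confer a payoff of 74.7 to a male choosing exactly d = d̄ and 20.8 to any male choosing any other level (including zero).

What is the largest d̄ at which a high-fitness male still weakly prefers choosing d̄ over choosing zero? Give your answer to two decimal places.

Choosing d̄ yields the high-fitness type 74.7 − 4.7·d̄; choosing zero yields 20.8.
The high-fitness type is indifferent at 74.7 − 4.7·d̄ = 20.8, i.e. d̄ = (74.7 − 20.8) / 4.7 ≈ 11.47.
For any d̄ above 11.47 the high-fitness type would rather pool at zero, so separation collapses.

11.47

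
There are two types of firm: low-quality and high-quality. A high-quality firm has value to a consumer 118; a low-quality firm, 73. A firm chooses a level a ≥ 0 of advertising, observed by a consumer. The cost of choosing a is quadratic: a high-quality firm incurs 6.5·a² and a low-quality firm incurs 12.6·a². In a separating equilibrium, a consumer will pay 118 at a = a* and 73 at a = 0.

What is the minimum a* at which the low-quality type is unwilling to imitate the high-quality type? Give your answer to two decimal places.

1.89

The low-quality type at a = 0 receives 73; imitating at a* yields 118 − 12.6·a*².
Indifference: 73 = 118 − 12.6·a*², so a*² = (118 − 73) / 12.6 ≈ 3.5714.
a* = √3.5714 ≈ 1.89.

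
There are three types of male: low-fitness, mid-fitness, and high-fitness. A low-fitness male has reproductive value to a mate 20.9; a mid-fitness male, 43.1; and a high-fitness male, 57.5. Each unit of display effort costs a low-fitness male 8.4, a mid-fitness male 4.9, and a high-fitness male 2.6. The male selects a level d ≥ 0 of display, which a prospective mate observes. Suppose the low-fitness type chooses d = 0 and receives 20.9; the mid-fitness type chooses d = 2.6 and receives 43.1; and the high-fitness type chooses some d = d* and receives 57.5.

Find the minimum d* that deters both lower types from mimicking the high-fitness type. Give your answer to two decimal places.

5.54

Low-fitness type (on-path payoff 20.9) won't mimic when 20.9 ≥ 57.5 − 8.4·d*, i.e. d* ≥ 4.36.
Mid-fitness type (on-path payoff 43.1 − 4.9×2.6 = 30.36) won't mimic when 30.36 ≥ 57.5 − 4.9·d*, i.e. d* ≥ 5.54.
Both must hold, so d* = max(4.36, 5.54) = 5.54. The mid-fitness type's constraint binds.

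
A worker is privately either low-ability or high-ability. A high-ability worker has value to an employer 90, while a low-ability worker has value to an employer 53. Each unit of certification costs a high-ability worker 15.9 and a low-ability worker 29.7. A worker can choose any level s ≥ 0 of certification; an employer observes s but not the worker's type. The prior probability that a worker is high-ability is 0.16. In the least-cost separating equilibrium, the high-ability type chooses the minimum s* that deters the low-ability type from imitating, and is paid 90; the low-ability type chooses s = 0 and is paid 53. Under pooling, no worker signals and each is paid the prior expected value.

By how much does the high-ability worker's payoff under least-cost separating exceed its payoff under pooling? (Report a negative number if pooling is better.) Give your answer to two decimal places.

Least-cost separating signal: s* solves 53 = 90 − 29.7·s*, so s* = (90 − 53)/29.7 ≈ 1.2458.
High-ability type's separating payoff: 90 − 15.9 × s* = 90 − 15.9 × (90 − 53)/29.7 = 90 − 588.3/29.7 ≈ 70.1919.
Pooling payoff: 0.16 × 90 + 0.84 × 53 = 58.92.
Difference: 70.1919 − 58.92 = 11.2719, i.e. 11.27 to two decimal places.
The high-ability type prefers to separate.

11.27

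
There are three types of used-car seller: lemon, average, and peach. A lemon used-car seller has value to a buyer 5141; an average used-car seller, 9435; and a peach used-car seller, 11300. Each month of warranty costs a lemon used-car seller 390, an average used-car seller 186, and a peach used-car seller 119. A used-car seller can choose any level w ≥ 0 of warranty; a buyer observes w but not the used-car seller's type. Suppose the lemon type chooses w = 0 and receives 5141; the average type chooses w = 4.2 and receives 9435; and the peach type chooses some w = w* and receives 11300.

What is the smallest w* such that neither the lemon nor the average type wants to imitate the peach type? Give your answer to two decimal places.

Lemon type (on-path payoff 5141) won't mimic when 5141 ≥ 11300 − 390·w*, i.e. w* ≥ 15.79.
Average type (on-path payoff 9435 − 186×4.2 = 8653.8) won't mimic when 8653.8 ≥ 11300 − 186·w*, i.e. w* ≥ 14.23.
Both must hold, so w* = max(15.79, 14.23) = 15.79. The lemon type's constraint binds.

15.79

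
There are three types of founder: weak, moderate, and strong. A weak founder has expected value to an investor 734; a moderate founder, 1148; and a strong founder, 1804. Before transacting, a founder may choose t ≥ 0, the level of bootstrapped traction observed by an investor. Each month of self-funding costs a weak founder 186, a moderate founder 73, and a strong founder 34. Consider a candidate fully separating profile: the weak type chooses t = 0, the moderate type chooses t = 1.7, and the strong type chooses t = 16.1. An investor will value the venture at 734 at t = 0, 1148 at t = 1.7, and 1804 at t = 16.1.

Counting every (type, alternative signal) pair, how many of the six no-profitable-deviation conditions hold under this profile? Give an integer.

Moderate (own payoff 1148 − 73×1.7 = 1023.9): to t=0 gives 734 → no gain ✓; to t=16.1 gives 1804 − 73×16.1 = 628.7 → no gain ✓.
Weak (own payoff 734): to t=1.7 gives 1148 − 186×1.7 = 831.8 → profitable ✗; to t=16.1 gives 1804 − 186×16.1 = -1190.6 → no gain ✓.
Strong (own payoff 1804 − 34×16.1 = 1256.6): to t=0 gives 734 → no gain ✓; to t=1.7 gives 1148 − 34×1.7 = 1090.2 → no gain ✓.
5 of the 6 constraints hold; not an equilibrium.

5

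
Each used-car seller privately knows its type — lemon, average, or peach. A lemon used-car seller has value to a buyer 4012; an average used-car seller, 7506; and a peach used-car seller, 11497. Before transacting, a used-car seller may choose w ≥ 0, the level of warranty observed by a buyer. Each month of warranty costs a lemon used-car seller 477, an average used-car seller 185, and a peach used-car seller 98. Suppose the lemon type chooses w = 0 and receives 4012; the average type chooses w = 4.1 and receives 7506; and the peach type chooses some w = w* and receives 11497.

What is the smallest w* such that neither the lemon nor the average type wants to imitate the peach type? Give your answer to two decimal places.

25.67

Lemon type (on-path payoff 4012) won't mimic when 4012 ≥ 11497 − 477·w*, i.e. w* ≥ 15.69.
Average type (on-path payoff 7506 − 185×4.1 = 6747.5) won't mimic when 6747.5 ≥ 11497 − 185·w*, i.e. w* ≥ 25.67.
Both must hold, so w* = max(15.69, 25.67) = 25.67. The average type's constraint binds.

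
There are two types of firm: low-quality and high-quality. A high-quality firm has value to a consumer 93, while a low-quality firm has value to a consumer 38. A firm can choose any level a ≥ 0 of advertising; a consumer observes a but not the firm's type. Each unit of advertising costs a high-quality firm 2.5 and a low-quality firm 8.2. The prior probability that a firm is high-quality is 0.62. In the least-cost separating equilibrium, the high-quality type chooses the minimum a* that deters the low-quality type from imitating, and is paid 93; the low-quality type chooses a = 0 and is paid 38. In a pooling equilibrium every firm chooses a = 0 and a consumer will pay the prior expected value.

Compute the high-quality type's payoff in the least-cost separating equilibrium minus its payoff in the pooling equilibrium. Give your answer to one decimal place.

4.1

Least-cost separating signal: a* solves 38 = 93 − 8.2·a*, so a* = (93 − 38)/8.2 ≈ 6.7073.
High-quality type's separating payoff: 93 − 2.5 × a* = 93 − 2.5 × (93 − 38)/8.2 = 93 − 137.5/8.2 ≈ 76.232.
Pooling payoff: 0.62 × 93 + 0.38 × 38 = 72.1.
Difference: 76.232 − 72.1 = 4.132, i.e. 4.1 to one decimal place.
The high-quality type prefers to separate.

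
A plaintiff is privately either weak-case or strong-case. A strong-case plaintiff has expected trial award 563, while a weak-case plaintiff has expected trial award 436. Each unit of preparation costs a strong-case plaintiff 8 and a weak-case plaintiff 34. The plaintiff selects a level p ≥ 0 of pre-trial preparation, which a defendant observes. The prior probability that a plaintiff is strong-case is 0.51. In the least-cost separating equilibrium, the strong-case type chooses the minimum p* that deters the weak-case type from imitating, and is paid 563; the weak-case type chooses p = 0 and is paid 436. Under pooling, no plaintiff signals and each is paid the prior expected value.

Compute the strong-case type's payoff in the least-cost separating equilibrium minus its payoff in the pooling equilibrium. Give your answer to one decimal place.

32.3

Least-cost separating signal: p* solves 436 = 563 − 34·p*, so p* = (563 − 436)/34 ≈ 3.7353.
Strong-case type's separating payoff: 563 − 8 × p* = 563 − 8 × (563 − 436)/34 = 563 − 1016/34 ≈ 533.118.
Pooling payoff: 0.51 × 563 + 0.49 × 436 = 500.77.
Difference: 533.118 − 500.77 = 32.348, i.e. 32.3 to one decimal place.
The strong-case type prefers to separate.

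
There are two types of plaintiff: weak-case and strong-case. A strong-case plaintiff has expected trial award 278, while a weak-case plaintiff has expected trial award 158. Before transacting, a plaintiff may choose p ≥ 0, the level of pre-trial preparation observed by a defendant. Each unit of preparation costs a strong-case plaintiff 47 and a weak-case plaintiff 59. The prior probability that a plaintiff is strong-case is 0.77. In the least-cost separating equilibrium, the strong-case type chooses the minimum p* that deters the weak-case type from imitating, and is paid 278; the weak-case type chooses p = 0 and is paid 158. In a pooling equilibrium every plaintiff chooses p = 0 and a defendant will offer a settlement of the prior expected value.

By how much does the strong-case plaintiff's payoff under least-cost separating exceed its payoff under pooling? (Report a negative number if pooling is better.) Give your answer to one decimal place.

Least-cost separating signal: p* solves 158 = 278 − 59·p*, so p* = (278 − 158)/59 ≈ 2.0339.
Strong-case type's separating payoff: 278 − 47 × p* = 278 − 47 × (278 − 158)/59 = 278 − 5640/59 ≈ 182.407.
Pooling payoff: 0.77 × 278 + 0.23 × 158 = 250.4.
Difference: 182.407 − 250.4 = -67.993, i.e. -68.0 to one decimal place.
The strong-case type would prefer the pooling outcome.

-68.0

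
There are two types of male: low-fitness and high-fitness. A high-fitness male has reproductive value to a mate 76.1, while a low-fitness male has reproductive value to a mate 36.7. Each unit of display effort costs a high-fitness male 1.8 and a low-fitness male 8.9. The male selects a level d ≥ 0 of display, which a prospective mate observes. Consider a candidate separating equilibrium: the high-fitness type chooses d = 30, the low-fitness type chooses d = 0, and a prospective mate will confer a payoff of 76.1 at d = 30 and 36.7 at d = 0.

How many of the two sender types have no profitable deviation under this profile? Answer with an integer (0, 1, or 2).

1

Low-fitness type: stay at 0 → 36.7; mimic → 76.1 − 8.9 × 30 = -190.9. IC holds (36.7 ≥ -190.9).
High-fitness type: signal → 76.1 − 1.8 × 30 = 22.1; deviate to 0 → 36.7. IC fails (22.1 < 36.7).
1 of 2 constraints hold, so this profile is not an equilibrium.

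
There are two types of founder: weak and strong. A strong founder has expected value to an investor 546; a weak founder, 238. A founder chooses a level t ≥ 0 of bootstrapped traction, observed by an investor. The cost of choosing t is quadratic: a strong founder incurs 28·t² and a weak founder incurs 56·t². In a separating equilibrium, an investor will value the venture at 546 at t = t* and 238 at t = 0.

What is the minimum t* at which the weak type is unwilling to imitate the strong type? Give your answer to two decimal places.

2.35

The weak type at t = 0 receives 238; imitating at t* yields 546 − 56·t*².
Indifference: 238 = 546 − 56·t*², so t*² = (546 − 238) / 56 = 5.5.
t* = √5.5 ≈ 2.35.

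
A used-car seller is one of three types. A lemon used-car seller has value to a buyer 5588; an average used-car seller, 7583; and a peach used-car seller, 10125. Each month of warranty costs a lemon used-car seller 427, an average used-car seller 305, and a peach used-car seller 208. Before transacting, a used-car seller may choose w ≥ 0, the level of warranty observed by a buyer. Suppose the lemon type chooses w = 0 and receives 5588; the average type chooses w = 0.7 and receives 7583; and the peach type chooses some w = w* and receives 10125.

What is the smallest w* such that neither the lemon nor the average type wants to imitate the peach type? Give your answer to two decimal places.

Lemon type (on-path payoff 5588) won't mimic when 5588 ≥ 10125 − 427·w*, i.e. w* ≥ 10.63.
Average type (on-path payoff 7583 − 305×0.7 = 7369.5) won't mimic when 7369.5 ≥ 10125 − 305·w*, i.e. w* ≥ 9.03.
Both must hold, so w* = max(10.63, 9.03) = 10.63. The lemon type's constraint binds.

10.63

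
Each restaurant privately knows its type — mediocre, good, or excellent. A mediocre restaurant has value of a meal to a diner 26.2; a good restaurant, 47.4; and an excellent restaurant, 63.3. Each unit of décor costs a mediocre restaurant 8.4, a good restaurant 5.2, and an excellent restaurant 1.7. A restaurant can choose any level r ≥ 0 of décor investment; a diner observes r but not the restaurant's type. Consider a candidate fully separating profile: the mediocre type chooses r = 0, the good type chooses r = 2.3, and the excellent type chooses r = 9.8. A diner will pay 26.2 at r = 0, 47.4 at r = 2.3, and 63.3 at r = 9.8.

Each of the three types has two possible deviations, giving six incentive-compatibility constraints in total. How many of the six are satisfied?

5

Good (own payoff 47.4 − 5.2×2.3 = 35.44): to r=0 gives 26.2 → no gain ✓; to r=9.8 gives 63.3 − 5.2×9.8 = 12.34 → no gain ✓.
Mediocre (own payoff 26.2): to r=2.3 gives 47.4 − 8.4×2.3 = 28.08 → profitable ✗; to r=9.8 gives 63.3 − 8.4×9.8 = -19.02 → no gain ✓.
Excellent (own payoff 63.3 − 1.7×9.8 = 46.64): to r=0 gives 26.2 → no gain ✓; to r=2.3 gives 47.4 − 1.7×2.3 = 43.49 → no gain ✓.
5 of the 6 constraints hold; not an equilibrium.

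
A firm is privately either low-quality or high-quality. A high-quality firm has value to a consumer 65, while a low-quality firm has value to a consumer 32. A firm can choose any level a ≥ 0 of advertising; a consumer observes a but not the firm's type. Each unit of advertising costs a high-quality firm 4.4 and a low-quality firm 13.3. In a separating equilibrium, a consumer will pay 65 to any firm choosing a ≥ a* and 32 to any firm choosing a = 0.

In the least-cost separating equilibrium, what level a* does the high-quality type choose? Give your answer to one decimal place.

2.5

A low-quality firm choosing a = 0 receives 32.
Imitating at a* instead would pay 65 at cost 13.3·a*, netting 65 − 13.3·a*.
Indifference: 32 = 65 − 13.3·a*, so a* = (65 − 32) / 13.3 ≈ 2.5.
This is the low-quality type's binding incentive-compatibility constraint; any a ≥ 2.5 sustains separation on that side.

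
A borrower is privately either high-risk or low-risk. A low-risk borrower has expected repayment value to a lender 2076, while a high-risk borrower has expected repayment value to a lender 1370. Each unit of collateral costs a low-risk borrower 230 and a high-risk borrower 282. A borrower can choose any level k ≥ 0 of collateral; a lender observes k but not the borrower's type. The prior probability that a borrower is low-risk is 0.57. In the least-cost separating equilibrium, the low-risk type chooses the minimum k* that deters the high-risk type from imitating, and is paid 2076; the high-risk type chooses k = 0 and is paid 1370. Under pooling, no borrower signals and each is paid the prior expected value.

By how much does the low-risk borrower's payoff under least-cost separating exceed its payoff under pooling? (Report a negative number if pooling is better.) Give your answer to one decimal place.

Least-cost separating signal: k* solves 1370 = 2076 − 282·k*, so k* = (2076 − 1370)/282 ≈ 2.5035.
Low-risk type's separating payoff: 2076 − 230 × k* = 2076 − 230 × (2076 − 1370)/282 = 2076 − 162380/282 ≈ 1500.184.
Pooling payoff: 0.57 × 2076 + 0.43 × 1370 = 1772.42.
Difference: 1500.184 − 1772.42 = -272.236, i.e. -272.2 to one decimal place.
The low-risk type would prefer the pooling outcome.

-272.2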